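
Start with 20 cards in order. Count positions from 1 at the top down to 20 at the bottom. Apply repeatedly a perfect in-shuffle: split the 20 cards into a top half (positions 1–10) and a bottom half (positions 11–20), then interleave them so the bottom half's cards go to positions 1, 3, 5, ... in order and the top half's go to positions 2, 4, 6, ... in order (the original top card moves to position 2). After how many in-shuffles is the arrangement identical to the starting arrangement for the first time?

The in-shuffle permutes the 20 positions with cycle lengths [2, 3, 3, 6, 6].
Every card is home exactly when every cycle has completed a whole number of laps, i.e. after lcm(2, 3, 6) = 6 in-shuffles.

6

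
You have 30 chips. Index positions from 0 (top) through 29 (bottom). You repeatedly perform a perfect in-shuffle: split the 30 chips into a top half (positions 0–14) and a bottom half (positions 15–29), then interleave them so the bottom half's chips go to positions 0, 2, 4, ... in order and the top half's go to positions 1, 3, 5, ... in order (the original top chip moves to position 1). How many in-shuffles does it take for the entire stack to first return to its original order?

5

The in-shuffle permutes the 30 positions with cycle lengths [5, 5, 5, 5, 5, 5].
Every chip is home exactly when every cycle has completed a whole number of laps, i.e. after lcm(5) = 5 in-shuffles.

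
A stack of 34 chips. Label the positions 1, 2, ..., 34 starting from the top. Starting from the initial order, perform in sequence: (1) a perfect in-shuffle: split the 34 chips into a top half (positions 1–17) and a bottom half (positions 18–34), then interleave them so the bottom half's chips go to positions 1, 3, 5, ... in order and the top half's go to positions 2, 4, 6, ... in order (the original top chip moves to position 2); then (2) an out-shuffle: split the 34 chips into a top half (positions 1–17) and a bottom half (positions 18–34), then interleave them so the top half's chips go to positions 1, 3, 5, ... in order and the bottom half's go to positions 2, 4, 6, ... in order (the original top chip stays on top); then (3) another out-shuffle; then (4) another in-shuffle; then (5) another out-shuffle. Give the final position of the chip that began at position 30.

Track the chip from position 30 forward through each operation:
  after op 1 (in-shuffle): 30 → 25
  after op 2 (out-shuffle): 25 → 16
  after op 3 (out-shuffle): 16 → 31
  after op 4 (in-shuffle): 31 → 27
  after op 5 (out-shuffle): 27 → 20

20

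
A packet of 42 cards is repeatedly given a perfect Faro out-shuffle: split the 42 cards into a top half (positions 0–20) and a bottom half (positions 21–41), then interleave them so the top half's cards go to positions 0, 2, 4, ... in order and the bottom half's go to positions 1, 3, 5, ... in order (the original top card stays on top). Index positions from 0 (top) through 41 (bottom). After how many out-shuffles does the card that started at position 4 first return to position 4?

Follow position 4 under repeated out-shuffles:
4 → 8 → 16 → 32 → 23 → 5 → 10 → 20 → 40 → 39 → 37 → 33 → 25 → 9 → 18 → 36 → 31 → 21 → 1 → 2 → 4
It first returns after 20 out-shuffles.

20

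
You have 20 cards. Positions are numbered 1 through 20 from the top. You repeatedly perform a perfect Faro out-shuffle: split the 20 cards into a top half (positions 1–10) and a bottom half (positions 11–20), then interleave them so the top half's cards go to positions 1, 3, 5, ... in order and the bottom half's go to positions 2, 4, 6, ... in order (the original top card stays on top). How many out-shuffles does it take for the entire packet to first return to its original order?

The out-shuffle permutes the 20 positions with cycle lengths [1, 1, 18].
Every card is home exactly when every cycle has completed a whole number of laps, i.e. after lcm(1, 18) = 18 out-shuffles.

18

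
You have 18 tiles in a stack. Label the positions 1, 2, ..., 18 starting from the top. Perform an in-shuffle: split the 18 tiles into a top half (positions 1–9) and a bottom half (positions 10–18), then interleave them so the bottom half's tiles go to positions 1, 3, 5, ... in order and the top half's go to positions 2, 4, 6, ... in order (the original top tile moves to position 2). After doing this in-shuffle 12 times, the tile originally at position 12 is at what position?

Track the tile's position through each in-shuffle:
12 → 5 → 10 → 1 → 2 → 4 → 8 → 16 → 13 → 7 → 14 → 9 → 18

18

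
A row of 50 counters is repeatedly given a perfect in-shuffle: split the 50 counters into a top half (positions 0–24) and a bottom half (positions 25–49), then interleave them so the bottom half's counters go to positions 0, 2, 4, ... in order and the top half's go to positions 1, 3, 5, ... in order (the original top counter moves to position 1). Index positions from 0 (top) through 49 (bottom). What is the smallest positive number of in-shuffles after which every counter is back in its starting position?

8

The in-shuffle permutes the 50 positions with cycle lengths [2, 8, 8, 8, 8, 8, 8].
Every counter is home exactly when every cycle has completed a whole number of laps, i.e. after lcm(2, 8) = 8 in-shuffles.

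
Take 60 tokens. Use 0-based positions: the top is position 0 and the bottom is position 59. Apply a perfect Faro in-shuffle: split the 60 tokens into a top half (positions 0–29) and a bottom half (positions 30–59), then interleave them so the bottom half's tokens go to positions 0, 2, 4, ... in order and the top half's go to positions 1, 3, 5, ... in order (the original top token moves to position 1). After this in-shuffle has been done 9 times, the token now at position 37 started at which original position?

Work backwards from position 37, undoing one in-shuffle at a time:
37 ← 18 ← 39 ← 19 ← 9 ← 4 ← 32 ← 46 ← 53 ← 26
So the token now at position 37 started at position 26.

26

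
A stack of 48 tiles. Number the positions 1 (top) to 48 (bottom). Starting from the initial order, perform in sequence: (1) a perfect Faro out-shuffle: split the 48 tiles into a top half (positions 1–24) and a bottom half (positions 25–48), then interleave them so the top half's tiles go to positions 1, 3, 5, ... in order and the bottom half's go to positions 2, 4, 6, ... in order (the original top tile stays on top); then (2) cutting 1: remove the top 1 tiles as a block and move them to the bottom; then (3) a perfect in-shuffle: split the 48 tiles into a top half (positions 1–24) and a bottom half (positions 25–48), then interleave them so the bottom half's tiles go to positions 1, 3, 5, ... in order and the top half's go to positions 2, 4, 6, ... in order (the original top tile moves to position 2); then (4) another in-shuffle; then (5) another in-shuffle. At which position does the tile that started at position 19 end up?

43

Track the tile from position 19 forward through each operation:
  after op 1 (out-shuffle): 19 → 37
  after op 2 (cut 1): 37 → 36
  after op 3 (in-shuffle): 36 → 23
  after op 4 (in-shuffle): 23 → 46
  after op 5 (in-shuffle): 46 → 43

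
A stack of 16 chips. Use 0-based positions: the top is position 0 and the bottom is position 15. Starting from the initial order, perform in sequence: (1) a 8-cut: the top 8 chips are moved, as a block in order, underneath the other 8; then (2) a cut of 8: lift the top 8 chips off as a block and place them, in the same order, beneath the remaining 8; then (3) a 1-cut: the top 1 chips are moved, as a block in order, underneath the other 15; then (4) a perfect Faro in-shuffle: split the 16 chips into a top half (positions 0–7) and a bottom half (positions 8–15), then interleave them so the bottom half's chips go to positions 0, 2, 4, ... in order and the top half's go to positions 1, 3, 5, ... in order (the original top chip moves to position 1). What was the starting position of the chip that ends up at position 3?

Undo the operations in reverse order, starting from position 3:
  undo op 4 (in-shuffle, from top half): 3 ← 1
  undo op 3 (cut 1): 1 ← 2
  undo op 2 (cut 8): 2 ← 10
  undo op 1 (cut 8): 10 ← 2
So the chip at position 3 came from original position 2.

2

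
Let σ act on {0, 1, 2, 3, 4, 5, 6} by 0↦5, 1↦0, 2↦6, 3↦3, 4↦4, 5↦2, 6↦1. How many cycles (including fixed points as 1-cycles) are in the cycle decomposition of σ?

Cycle decomposition: (0 5 2 6 1) (3) (4).
3 cycles.

3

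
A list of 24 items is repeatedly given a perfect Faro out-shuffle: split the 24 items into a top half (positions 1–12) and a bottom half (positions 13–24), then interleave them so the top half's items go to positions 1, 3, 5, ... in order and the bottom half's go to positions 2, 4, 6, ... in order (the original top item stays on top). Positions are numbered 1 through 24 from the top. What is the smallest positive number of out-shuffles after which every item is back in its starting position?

The out-shuffle permutes the 24 positions with cycle lengths [1, 1, 11, 11].
Every item is home exactly when every cycle has completed a whole number of laps, i.e. after lcm(1, 11) = 11 out-shuffles.

11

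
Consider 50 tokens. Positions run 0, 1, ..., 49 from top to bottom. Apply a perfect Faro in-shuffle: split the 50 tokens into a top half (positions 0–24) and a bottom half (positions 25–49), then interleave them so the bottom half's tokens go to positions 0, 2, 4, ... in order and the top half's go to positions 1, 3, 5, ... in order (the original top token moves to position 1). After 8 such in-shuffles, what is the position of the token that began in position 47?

47

Track the token's position through each in-shuffle:
47 → 44 → 38 → 26 → 2 → 5 → 11 → 23 → 47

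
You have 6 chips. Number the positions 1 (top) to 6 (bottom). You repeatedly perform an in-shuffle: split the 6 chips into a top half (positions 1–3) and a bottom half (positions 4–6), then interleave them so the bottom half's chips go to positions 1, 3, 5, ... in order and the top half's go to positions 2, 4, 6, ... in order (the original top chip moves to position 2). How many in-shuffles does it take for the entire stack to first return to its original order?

3

The in-shuffle permutes the 6 positions with cycle lengths [3, 3].
Every chip is home exactly when every cycle has completed a whole number of laps, i.e. after lcm(3) = 3 in-shuffles.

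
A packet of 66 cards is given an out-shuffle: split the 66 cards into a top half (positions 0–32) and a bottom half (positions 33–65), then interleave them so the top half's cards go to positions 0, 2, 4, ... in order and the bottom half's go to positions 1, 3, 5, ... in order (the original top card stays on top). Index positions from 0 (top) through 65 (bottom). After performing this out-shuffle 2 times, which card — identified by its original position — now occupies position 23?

Work backwards from position 23, undoing one out-shuffle at a time:
23 ← 44 ← 22
So the card now at position 23 started at position 22.

22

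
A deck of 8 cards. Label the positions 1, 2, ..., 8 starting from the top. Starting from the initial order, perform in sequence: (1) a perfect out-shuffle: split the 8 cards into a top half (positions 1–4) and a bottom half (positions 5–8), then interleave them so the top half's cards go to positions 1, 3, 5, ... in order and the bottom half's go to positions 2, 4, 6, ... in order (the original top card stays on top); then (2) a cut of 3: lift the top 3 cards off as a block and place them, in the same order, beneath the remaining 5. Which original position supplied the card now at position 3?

Undo the operations in reverse order, starting from position 3:
  undo op 2 (cut 3): 3 ← 6
  undo op 1 (out-shuffle, from bottom half): 6 ← 7
So the card at position 3 came from original position 7.

7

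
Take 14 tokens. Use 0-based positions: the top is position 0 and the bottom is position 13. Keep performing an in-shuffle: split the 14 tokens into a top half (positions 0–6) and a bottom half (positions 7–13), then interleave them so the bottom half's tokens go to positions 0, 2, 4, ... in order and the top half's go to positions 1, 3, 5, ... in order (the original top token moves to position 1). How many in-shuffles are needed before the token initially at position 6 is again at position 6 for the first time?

4

Follow position 6 under repeated in-shuffles:
6 → 13 → 12 → 10 → 6
It first returns after 4 in-shuffles.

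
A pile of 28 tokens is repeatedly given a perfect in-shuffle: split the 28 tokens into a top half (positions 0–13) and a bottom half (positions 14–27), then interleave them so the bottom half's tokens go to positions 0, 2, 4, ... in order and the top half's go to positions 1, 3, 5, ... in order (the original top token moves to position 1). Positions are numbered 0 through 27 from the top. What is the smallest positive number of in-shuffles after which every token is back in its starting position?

28

The in-shuffle permutes the 28 positions with cycle lengths [28].
Every token is home exactly when every cycle has completed a whole number of laps, i.e. after lcm(28) = 28 in-shuffles.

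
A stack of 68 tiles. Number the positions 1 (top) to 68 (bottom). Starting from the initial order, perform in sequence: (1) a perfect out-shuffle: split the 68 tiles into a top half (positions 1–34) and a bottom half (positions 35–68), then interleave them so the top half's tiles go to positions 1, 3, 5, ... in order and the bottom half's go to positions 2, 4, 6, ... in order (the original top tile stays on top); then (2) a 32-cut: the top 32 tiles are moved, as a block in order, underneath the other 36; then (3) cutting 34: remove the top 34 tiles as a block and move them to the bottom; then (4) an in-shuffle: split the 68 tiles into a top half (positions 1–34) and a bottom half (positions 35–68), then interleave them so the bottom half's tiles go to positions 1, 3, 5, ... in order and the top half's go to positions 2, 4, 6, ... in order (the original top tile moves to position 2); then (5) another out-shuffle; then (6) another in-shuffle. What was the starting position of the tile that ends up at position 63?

Undo the operations in reverse order, starting from position 63:
  undo op 6 (in-shuffle, from bottom half): 63 ← 66
  undo op 5 (out-shuffle, from bottom half): 66 ← 67
  undo op 4 (in-shuffle, from bottom half): 67 ← 68
  undo op 3 (cut 34): 68 ← 34
  undo op 2 (cut 32): 34 ← 66
  undo op 1 (out-shuffle, from bottom half): 66 ← 67
So the tile at position 63 came from original position 67.

67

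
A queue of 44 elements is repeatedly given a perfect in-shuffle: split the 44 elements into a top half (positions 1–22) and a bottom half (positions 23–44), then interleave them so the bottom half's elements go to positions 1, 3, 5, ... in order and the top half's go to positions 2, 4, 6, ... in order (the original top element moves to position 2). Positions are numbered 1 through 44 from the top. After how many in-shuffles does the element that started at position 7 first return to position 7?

Follow position 7 under repeated in-shuffles:
7 → 14 → 28 → 11 → 22 → 44 → 43 → 41 → 37 → 29 → 13 → 26 → 7
It first returns after 12 in-shuffles.

12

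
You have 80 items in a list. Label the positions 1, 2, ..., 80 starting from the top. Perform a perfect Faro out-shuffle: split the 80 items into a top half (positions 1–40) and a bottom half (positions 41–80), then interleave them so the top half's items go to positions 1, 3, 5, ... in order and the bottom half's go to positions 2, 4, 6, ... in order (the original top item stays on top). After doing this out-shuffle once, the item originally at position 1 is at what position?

Position 1 is a fixed point of every out-shuffle, so the item never moves.

1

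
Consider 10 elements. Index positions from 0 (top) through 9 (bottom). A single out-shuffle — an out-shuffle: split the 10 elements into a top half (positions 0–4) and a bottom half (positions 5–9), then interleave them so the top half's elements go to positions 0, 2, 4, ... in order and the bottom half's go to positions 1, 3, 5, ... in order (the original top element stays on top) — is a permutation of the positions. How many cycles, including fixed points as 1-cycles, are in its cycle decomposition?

4

Trace each unvisited position around until it returns:
(0) (1 2 4 8 7 5) (3 6) (9)
4 cycles in total.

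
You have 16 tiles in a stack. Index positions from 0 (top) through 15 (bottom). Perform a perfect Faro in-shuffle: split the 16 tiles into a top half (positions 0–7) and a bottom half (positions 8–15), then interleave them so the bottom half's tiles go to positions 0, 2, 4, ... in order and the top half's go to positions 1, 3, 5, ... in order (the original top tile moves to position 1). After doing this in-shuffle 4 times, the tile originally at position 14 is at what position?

Track the tile's position through each in-shuffle:
14 → 12 → 8 → 0 → 1

1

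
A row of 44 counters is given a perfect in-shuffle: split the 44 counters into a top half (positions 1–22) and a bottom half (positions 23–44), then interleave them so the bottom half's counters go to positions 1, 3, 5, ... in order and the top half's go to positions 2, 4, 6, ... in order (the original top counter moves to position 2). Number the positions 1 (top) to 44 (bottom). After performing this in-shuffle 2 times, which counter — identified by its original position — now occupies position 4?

Work backwards from position 4, undoing one in-shuffle at a time:
4 ← 2 ← 1
So the counter now at position 4 started at position 1.

1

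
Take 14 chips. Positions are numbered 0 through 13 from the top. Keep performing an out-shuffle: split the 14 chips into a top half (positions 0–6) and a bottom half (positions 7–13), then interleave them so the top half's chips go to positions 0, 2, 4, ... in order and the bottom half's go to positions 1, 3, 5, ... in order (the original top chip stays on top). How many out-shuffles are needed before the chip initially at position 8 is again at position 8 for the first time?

Follow position 8 under repeated out-shuffles:
8 → 3 → 6 → 12 → 11 → 9 → 5 → 10 → 7 → 1 → 2 → 4 → 8
It first returns after 12 out-shuffles.

12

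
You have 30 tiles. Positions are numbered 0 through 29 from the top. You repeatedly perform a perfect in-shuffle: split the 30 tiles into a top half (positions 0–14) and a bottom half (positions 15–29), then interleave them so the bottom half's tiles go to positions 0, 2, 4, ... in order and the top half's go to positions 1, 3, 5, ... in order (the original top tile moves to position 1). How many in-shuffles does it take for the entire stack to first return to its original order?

The in-shuffle permutes the 30 positions with cycle lengths [5, 5, 5, 5, 5, 5].
Every tile is home exactly when every cycle has completed a whole number of laps, i.e. after lcm(5) = 5 in-shuffles.

5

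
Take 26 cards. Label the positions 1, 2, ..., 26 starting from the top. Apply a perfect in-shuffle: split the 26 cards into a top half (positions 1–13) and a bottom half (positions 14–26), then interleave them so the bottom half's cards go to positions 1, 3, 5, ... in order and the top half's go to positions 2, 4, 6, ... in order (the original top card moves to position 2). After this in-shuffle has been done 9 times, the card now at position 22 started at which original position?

Work backwards from position 22, undoing one in-shuffle at a time:
22 ← 11 ← 19 ← 23 ← 25 ← 26 ← 13 ← 20 ← 10 ← 5
So the card now at position 22 started at position 5.

5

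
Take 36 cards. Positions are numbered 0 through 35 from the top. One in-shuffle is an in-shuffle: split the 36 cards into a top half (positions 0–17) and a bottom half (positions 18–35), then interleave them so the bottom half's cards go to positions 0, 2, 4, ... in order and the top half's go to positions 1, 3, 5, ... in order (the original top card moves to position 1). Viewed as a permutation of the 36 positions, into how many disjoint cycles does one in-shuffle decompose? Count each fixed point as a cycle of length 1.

1

Trace each unvisited position around until it returns:
(0 1 3 7 15 31 ... len 36)
1 cycle in total.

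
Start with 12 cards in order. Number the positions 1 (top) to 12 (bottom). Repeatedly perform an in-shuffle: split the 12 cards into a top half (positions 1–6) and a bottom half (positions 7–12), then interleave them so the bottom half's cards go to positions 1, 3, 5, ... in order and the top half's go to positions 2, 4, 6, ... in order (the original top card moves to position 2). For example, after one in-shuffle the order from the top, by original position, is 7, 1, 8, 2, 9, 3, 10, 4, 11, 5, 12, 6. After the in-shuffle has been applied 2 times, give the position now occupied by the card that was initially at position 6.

Track the card's position through each in-shuffle:
6 → 12 → 11

11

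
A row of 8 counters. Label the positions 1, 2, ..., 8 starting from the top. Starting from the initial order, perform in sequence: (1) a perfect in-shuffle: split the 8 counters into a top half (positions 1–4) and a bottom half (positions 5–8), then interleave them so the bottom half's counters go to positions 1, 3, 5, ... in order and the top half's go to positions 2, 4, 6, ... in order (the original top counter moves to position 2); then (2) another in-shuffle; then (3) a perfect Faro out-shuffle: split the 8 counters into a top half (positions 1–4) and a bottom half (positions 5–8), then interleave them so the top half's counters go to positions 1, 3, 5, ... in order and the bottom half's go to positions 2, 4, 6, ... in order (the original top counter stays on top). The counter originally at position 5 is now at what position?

3

Track the counter from position 5 forward through each operation:
  after op 1 (in-shuffle): 5 → 1
  after op 2 (in-shuffle): 1 → 2
  after op 3 (out-shuffle): 2 → 3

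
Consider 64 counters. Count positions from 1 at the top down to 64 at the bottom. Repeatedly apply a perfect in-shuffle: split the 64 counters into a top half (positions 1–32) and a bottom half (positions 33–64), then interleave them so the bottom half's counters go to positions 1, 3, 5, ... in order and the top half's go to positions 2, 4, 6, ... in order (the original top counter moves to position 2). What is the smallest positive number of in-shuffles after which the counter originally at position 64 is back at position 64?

12

Follow position 64 under repeated in-shuffles:
64 → 63 → 61 → 57 → 49 → 33 → 1 → 2 → 4 → 8 → 16 → 32 → 64
It first returns after 12 in-shuffles.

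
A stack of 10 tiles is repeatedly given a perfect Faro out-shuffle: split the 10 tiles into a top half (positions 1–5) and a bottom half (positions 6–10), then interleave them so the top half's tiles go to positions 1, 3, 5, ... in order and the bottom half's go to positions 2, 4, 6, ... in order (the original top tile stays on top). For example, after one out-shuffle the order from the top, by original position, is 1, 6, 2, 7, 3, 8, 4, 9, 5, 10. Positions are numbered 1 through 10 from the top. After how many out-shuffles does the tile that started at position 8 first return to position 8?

Follow position 8 under repeated out-shuffles:
8 → 6 → 2 → 3 → 5 → 9 → 8
It first returns after 6 out-shuffles.

6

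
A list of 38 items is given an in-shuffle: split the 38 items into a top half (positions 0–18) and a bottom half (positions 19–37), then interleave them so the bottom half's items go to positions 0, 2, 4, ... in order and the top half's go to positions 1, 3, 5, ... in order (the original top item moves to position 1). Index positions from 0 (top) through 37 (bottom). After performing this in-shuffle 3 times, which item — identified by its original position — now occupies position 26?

17

Work backwards from position 26, undoing one in-shuffle at a time:
26 ← 32 ← 35 ← 17
So the item now at position 26 started at position 17.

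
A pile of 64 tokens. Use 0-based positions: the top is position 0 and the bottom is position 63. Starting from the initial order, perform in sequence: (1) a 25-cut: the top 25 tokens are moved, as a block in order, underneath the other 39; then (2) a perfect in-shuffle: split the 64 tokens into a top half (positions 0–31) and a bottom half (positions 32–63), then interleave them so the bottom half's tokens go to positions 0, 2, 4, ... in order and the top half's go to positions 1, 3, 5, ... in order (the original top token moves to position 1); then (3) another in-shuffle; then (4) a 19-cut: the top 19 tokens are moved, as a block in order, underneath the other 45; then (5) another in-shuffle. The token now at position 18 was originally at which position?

24

Undo the operations in reverse order, starting from position 18:
  undo op 5 (in-shuffle, from bottom half): 18 ← 41
  undo op 4 (cut 19): 41 ← 60
  undo op 3 (in-shuffle, from bottom half): 60 ← 62
  undo op 2 (in-shuffle, from bottom half): 62 ← 63
  undo op 1 (cut 25): 63 ← 24
So the token at position 18 came from original position 24.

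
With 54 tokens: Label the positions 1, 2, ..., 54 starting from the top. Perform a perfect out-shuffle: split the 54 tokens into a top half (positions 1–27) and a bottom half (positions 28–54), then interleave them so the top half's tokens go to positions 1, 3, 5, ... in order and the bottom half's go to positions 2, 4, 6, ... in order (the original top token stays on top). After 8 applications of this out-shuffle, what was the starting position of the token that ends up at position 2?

48

Work backwards from position 2, undoing one out-shuffle at a time:
2 ← 28 ← 41 ← 21 ← 11 ← 6 ← 30 ← 42 ← 48
So the token now at position 2 started at position 48.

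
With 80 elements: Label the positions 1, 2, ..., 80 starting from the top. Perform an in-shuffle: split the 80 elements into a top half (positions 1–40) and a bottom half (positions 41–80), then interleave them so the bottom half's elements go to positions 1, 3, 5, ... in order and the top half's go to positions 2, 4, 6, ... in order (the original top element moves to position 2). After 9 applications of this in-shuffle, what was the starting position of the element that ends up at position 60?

21

Work backwards from position 60, undoing one in-shuffle at a time:
60 ← 30 ← 15 ← 48 ← 24 ← 12 ← 6 ← 3 ← 42 ← 21
So the element now at position 60 started at position 21.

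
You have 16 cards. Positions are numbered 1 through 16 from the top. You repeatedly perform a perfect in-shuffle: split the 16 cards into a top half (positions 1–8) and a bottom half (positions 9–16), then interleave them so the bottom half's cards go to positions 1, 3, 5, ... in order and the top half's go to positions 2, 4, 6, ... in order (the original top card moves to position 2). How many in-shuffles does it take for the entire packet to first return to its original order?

8

The in-shuffle permutes the 16 positions with cycle lengths [8, 8].
Every card is home exactly when every cycle has completed a whole number of laps, i.e. after lcm(8) = 8 in-shuffles.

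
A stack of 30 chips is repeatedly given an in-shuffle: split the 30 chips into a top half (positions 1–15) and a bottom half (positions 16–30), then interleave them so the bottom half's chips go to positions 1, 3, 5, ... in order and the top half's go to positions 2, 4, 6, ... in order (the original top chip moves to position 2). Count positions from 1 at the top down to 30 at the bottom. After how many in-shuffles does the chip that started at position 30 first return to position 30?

Follow position 30 under repeated in-shuffles:
30 → 29 → 27 → 23 → 15 → 30
It first returns after 5 in-shuffles.

5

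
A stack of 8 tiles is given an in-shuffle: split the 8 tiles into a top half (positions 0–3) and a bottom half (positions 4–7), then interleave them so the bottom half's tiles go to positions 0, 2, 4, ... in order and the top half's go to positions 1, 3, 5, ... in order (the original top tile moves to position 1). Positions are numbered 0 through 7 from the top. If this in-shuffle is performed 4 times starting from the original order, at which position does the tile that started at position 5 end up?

Track the tile's position through each in-shuffle:
5 → 2 → 5 → 2 → 5

5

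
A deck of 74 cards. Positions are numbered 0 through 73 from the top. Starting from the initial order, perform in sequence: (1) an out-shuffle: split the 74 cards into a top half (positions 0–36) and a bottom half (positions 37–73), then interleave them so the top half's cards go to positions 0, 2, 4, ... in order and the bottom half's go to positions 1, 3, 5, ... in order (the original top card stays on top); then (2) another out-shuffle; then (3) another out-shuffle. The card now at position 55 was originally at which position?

16

Undo the operations in reverse order, starting from position 55:
  undo op 3 (out-shuffle, from bottom half): 55 ← 64
  undo op 2 (out-shuffle, from top half): 64 ← 32
  undo op 1 (out-shuffle, from top half): 32 ← 16
So the card at position 55 came from original position 16.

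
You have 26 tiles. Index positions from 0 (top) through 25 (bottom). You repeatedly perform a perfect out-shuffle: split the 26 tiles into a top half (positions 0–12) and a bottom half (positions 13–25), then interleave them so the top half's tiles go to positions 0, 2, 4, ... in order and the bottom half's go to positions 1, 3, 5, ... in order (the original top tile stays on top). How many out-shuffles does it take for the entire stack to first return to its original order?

20

The out-shuffle permutes the 26 positions with cycle lengths [1, 1, 4, 20].
Every tile is home exactly when every cycle has completed a whole number of laps, i.e. after lcm(1, 4, 20) = 20 out-shuffles.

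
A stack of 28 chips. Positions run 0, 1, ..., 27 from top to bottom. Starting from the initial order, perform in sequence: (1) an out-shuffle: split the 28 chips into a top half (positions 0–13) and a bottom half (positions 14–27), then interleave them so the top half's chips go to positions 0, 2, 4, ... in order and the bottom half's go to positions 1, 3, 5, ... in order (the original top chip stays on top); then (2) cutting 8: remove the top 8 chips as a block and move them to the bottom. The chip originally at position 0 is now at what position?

Track the chip from position 0 forward through each operation:
  after op 1 (out-shuffle): 0 → 0
  after op 2 (cut 8): 0 → 20

20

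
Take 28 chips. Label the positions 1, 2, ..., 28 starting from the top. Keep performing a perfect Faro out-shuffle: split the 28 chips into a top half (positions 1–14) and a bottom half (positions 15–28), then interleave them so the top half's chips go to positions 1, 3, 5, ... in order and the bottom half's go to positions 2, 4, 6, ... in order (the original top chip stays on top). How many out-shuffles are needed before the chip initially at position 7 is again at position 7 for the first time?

6

Follow position 7 under repeated out-shuffles:
7 → 13 → 25 → 22 → 16 → 4 → 7
It first returns after 6 out-shuffles.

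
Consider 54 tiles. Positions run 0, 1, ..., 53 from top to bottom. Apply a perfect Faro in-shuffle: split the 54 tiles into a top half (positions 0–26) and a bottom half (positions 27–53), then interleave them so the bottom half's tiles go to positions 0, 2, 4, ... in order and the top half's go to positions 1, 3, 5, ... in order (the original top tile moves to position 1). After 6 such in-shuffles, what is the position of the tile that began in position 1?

17

Track the tile's position through each in-shuffle:
1 → 3 → 7 → 15 → 31 → 8 → 17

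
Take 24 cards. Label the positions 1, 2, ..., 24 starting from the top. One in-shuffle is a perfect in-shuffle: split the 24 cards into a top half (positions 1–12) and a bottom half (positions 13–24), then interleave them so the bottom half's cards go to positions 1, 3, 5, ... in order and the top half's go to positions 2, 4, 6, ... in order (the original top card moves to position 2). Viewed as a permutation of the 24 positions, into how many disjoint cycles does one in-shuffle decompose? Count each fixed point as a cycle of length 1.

Trace each unvisited position around until it returns:
(1 2 4 8 16 7 ... len 20) (5 10 20 15)
2 cycles in total.

2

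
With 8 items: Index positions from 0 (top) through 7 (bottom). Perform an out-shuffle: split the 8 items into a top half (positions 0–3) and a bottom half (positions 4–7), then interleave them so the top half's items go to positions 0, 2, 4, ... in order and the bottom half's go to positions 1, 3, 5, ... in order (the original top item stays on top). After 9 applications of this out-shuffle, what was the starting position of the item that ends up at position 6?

6

Work backwards from position 6, undoing one out-shuffle at a time:
6 ← 3 ← 5 ← 6 ← 3 ← 5 ← 6 ← 3 ← 5 ← 6
So the item now at position 6 started at position 6.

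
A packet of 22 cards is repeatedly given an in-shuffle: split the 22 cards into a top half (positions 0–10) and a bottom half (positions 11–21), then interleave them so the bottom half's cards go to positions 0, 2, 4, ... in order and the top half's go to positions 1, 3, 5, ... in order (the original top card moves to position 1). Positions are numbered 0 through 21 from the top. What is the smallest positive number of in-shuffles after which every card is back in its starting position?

The in-shuffle permutes the 22 positions with cycle lengths [11, 11].
Every card is home exactly when every cycle has completed a whole number of laps, i.e. after lcm(11) = 11 in-shuffles.

11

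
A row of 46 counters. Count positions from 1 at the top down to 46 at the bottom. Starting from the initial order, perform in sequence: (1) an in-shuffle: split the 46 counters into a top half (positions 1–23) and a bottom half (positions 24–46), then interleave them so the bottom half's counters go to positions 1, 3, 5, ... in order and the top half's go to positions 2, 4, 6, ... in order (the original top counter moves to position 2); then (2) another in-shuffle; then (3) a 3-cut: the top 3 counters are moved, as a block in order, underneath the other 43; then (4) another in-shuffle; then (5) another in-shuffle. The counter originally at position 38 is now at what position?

32

Track the counter from position 38 forward through each operation:
  after op 1 (in-shuffle): 38 → 29
  after op 2 (in-shuffle): 29 → 11
  after op 3 (cut 3): 11 → 8
  after op 4 (in-shuffle): 8 → 16
  after op 5 (in-shuffle): 16 → 32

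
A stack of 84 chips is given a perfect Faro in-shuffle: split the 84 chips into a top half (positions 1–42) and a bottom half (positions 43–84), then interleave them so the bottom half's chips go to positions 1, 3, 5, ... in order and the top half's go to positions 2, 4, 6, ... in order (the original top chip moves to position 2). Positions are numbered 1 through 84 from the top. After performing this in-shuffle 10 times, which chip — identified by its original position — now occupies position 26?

49

Work backwards from position 26, undoing one in-shuffle at a time:
26 ← 13 ← 49 ← 67 ← 76 ← 38 ← 19 ← 52 ← 26 ← 13 ← 49
So the chip now at position 26 started at position 49.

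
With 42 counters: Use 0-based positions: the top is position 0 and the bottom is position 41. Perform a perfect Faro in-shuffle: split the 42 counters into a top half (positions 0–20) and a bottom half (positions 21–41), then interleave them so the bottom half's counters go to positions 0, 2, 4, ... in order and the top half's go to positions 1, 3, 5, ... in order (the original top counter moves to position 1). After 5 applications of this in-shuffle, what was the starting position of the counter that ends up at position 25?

24

Work backwards from position 25, undoing one in-shuffle at a time:
25 ← 12 ← 27 ← 13 ← 6 ← 24
So the counter now at position 25 started at position 24.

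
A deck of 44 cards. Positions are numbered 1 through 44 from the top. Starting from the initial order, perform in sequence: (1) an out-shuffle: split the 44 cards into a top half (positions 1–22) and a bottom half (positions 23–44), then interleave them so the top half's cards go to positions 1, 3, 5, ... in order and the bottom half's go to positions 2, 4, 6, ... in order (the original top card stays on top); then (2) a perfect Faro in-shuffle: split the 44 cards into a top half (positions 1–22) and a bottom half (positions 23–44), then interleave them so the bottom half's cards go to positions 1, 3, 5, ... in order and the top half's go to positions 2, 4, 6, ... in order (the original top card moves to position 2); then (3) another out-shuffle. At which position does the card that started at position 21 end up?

30

Track the card from position 21 forward through each operation:
  after op 1 (out-shuffle): 21 → 41
  after op 2 (in-shuffle): 41 → 37
  after op 3 (out-shuffle): 37 → 30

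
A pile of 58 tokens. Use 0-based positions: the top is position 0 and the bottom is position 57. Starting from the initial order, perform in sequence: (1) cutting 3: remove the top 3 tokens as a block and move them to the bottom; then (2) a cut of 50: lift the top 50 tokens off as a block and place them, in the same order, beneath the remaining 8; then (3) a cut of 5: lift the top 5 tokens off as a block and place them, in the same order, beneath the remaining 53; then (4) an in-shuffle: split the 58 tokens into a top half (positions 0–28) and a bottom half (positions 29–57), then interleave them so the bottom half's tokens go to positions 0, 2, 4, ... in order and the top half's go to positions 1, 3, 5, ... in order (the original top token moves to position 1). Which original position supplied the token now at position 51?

25

Undo the operations in reverse order, starting from position 51:
  undo op 4 (in-shuffle, from top half): 51 ← 25
  undo op 3 (cut 5): 25 ← 30
  undo op 2 (cut 50): 30 ← 22
  undo op 1 (cut 3): 22 ← 25
So the token at position 51 came from original position 25.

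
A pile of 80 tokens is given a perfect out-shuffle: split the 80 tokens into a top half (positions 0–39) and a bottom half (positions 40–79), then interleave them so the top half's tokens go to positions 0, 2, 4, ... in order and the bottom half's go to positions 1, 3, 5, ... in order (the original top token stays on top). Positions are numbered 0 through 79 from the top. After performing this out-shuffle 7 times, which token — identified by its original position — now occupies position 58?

56

Work backwards from position 58, undoing one out-shuffle at a time:
58 ← 29 ← 54 ← 27 ← 53 ← 66 ← 33 ← 56
So the token now at position 58 started at position 56.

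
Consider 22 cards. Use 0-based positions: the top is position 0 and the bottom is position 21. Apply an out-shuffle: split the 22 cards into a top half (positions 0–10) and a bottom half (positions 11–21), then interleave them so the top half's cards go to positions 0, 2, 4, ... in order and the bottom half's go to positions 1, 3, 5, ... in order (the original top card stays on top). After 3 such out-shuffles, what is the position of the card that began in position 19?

Track the card's position through each out-shuffle:
19 → 17 → 13 → 5

5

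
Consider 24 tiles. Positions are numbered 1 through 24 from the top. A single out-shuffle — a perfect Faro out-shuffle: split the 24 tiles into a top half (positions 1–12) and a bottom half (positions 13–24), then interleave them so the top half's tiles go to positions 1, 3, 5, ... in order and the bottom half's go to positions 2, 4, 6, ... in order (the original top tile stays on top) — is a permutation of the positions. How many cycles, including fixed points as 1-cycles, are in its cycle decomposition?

4

Trace each unvisited position around until it returns:
(1) (2 3 5 9 17 10 ... len 11) (6 11 21 18 12 23 ... len 11) (24)
4 cycles in total.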